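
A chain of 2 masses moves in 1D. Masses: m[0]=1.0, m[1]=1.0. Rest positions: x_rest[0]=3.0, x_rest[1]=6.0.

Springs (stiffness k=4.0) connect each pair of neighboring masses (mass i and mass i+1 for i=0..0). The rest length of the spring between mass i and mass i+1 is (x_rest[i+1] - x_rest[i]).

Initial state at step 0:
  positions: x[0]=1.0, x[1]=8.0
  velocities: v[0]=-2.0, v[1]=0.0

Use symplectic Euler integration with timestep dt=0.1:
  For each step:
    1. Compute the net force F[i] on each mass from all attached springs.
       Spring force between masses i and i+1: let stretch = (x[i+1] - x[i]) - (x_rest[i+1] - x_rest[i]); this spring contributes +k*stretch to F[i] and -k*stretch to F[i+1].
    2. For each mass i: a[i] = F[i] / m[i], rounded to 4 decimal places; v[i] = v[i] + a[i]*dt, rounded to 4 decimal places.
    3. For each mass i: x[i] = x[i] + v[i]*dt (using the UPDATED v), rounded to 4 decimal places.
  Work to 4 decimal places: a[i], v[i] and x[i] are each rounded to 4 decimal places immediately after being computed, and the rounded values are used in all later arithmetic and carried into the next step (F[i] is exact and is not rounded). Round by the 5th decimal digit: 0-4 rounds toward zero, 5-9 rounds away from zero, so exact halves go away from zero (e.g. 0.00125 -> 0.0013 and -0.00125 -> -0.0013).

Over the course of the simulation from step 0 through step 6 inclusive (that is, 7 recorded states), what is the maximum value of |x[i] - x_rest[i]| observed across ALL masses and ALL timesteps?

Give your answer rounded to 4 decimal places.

Step 0: x=[1.0000 8.0000] v=[-2.0000 0.0000]
Step 1: x=[0.9600 7.8400] v=[-0.4000 -1.6000]
Step 2: x=[1.0752 7.5248] v=[1.1520 -3.1520]
Step 3: x=[1.3284 7.0716] v=[2.5318 -4.5318]
Step 4: x=[1.6913 6.5087] v=[3.6291 -5.6291]
Step 5: x=[2.1269 5.8731] v=[4.3561 -6.3561]
Step 6: x=[2.5924 5.2076] v=[4.6546 -6.6546]
Max displacement = 2.0400

Answer: 2.0400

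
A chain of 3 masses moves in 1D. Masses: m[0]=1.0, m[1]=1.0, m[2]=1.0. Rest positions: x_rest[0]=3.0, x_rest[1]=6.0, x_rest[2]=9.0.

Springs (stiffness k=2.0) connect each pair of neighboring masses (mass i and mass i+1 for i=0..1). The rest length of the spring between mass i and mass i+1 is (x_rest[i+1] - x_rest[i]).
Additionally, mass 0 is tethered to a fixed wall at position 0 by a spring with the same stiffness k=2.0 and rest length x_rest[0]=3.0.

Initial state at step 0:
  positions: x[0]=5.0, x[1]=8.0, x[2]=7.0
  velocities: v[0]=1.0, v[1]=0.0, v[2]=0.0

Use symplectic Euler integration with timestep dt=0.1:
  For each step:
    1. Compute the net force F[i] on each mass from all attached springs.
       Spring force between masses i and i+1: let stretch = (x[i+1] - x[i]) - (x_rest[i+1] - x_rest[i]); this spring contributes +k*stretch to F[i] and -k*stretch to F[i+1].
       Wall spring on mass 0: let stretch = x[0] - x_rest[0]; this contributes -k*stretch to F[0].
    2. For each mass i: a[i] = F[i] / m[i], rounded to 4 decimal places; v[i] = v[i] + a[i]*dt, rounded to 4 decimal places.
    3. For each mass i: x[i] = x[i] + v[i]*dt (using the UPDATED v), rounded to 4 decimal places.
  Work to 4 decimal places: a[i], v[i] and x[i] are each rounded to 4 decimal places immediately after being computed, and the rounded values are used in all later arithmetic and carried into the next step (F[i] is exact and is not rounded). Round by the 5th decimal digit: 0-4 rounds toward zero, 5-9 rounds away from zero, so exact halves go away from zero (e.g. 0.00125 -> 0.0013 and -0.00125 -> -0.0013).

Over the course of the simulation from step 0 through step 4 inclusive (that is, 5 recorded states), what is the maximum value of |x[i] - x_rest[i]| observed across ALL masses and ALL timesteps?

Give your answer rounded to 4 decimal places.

Step 0: x=[5.0000 8.0000 7.0000] v=[1.0000 0.0000 0.0000]
Step 1: x=[5.0600 7.9200 7.0800] v=[0.6000 -0.8000 0.8000]
Step 2: x=[5.0760 7.7660 7.2368] v=[0.1600 -1.5400 1.5680]
Step 3: x=[5.0443 7.5476 7.4642] v=[-0.3172 -2.1838 2.2738]
Step 4: x=[4.9618 7.2775 7.7533] v=[-0.8254 -2.7011 2.8905]
Max displacement = 2.0760

Answer: 2.0760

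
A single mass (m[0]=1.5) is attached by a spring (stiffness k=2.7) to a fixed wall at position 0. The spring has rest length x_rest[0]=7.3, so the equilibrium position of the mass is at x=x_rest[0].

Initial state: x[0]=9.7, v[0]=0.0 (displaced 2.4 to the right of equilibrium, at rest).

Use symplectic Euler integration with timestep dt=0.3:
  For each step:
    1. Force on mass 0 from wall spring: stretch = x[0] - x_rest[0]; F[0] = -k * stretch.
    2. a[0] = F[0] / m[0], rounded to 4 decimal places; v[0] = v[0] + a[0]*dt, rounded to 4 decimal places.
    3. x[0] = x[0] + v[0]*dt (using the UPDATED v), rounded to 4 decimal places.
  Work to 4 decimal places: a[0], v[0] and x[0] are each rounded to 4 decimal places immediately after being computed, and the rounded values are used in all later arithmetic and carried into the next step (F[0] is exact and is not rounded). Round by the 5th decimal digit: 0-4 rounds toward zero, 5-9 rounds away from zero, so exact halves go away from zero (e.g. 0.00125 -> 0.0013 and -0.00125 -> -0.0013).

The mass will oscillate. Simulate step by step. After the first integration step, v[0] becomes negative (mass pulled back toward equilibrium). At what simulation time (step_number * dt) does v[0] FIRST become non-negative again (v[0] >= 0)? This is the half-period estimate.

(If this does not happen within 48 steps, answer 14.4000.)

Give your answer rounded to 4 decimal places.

Answer: 2.4000

Derivation:
Step 0: x=[9.7000] v=[0.0000]
Step 1: x=[9.3112] v=[-1.2960]
Step 2: x=[8.5966] v=[-2.3821]
Step 3: x=[7.6719] v=[-3.0823]
Step 4: x=[6.6870] v=[-3.2831]
Step 5: x=[5.8014] v=[-2.9521]
Step 6: x=[5.1585] v=[-2.1429]
Step 7: x=[4.8626] v=[-0.9865]
Step 8: x=[4.9615] v=[0.3297]
First v>=0 after going negative at step 8, time=2.4000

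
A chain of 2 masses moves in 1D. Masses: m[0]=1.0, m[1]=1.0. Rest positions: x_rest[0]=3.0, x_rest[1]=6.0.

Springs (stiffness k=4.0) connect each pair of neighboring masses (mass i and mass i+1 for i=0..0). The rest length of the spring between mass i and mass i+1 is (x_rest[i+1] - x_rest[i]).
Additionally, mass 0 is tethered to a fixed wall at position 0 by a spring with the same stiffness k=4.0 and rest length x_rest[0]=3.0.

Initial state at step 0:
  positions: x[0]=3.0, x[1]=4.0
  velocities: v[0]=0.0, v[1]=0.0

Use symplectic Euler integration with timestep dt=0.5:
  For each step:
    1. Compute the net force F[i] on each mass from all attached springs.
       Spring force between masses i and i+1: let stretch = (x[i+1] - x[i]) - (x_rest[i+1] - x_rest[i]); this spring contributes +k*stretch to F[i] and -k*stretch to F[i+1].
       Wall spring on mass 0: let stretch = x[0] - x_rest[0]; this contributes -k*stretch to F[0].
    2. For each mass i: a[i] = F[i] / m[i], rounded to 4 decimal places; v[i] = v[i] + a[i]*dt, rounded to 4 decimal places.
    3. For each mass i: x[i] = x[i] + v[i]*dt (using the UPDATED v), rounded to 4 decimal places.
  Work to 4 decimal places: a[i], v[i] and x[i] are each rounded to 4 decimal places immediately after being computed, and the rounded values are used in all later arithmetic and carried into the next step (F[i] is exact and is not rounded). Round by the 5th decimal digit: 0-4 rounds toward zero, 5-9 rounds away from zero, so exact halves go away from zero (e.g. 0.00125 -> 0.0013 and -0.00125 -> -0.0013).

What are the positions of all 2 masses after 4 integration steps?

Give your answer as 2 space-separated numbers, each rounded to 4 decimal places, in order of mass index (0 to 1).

Step 0: x=[3.0000 4.0000] v=[0.0000 0.0000]
Step 1: x=[1.0000 6.0000] v=[-4.0000 4.0000]
Step 2: x=[3.0000 6.0000] v=[4.0000 0.0000]
Step 3: x=[5.0000 6.0000] v=[4.0000 0.0000]
Step 4: x=[3.0000 8.0000] v=[-4.0000 4.0000]

Answer: 3.0000 8.0000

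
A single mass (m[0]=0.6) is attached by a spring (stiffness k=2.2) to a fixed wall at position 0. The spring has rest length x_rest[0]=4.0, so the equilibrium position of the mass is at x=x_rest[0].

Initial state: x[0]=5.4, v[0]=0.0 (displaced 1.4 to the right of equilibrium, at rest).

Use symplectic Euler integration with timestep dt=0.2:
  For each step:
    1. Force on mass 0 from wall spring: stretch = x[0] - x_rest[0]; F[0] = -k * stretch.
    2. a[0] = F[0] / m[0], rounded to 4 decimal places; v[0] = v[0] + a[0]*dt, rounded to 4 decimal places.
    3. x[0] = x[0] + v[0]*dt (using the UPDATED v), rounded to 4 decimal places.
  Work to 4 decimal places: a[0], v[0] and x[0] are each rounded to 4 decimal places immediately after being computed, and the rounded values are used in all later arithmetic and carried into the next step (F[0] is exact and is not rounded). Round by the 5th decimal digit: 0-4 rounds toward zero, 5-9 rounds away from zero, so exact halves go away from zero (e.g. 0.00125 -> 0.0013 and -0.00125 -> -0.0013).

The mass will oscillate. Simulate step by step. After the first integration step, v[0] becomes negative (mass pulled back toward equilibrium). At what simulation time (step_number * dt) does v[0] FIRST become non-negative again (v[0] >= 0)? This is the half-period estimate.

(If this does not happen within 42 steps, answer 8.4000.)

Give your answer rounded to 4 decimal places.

Step 0: x=[5.4000] v=[0.0000]
Step 1: x=[5.1947] v=[-1.0267]
Step 2: x=[4.8141] v=[-1.9028]
Step 3: x=[4.3141] v=[-2.4998]
Step 4: x=[3.7681] v=[-2.7301]
Step 5: x=[3.2561] v=[-2.5600]
Step 6: x=[2.8532] v=[-2.0145]
Step 7: x=[2.6185] v=[-1.1735]
Step 8: x=[2.5864] v=[-0.1604]
Step 9: x=[2.7616] v=[0.8762]
First v>=0 after going negative at step 9, time=1.8000

Answer: 1.8000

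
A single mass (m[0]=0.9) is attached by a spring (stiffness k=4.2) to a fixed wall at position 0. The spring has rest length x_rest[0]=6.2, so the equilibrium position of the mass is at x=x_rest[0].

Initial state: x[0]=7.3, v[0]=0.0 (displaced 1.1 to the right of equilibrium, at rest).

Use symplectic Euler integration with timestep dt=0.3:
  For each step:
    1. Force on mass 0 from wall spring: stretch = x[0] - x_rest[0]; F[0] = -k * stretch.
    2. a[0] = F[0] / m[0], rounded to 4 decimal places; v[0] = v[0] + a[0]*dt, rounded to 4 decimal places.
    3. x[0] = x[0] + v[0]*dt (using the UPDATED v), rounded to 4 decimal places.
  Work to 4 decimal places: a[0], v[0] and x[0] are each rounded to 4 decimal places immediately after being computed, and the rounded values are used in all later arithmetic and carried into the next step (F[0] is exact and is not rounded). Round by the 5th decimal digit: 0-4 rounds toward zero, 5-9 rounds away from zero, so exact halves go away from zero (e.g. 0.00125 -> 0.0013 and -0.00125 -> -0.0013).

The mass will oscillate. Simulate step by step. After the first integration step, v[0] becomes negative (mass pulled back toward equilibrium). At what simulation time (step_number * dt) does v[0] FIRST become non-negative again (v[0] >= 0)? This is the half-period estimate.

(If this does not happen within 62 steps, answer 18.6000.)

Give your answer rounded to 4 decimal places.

Step 0: x=[7.3000] v=[0.0000]
Step 1: x=[6.8380] v=[-1.5400]
Step 2: x=[6.1080] v=[-2.4332]
Step 3: x=[5.4167] v=[-2.3044]
Step 4: x=[5.0544] v=[-1.2078]
Step 5: x=[5.1732] v=[0.3960]
First v>=0 after going negative at step 5, time=1.5000

Answer: 1.5000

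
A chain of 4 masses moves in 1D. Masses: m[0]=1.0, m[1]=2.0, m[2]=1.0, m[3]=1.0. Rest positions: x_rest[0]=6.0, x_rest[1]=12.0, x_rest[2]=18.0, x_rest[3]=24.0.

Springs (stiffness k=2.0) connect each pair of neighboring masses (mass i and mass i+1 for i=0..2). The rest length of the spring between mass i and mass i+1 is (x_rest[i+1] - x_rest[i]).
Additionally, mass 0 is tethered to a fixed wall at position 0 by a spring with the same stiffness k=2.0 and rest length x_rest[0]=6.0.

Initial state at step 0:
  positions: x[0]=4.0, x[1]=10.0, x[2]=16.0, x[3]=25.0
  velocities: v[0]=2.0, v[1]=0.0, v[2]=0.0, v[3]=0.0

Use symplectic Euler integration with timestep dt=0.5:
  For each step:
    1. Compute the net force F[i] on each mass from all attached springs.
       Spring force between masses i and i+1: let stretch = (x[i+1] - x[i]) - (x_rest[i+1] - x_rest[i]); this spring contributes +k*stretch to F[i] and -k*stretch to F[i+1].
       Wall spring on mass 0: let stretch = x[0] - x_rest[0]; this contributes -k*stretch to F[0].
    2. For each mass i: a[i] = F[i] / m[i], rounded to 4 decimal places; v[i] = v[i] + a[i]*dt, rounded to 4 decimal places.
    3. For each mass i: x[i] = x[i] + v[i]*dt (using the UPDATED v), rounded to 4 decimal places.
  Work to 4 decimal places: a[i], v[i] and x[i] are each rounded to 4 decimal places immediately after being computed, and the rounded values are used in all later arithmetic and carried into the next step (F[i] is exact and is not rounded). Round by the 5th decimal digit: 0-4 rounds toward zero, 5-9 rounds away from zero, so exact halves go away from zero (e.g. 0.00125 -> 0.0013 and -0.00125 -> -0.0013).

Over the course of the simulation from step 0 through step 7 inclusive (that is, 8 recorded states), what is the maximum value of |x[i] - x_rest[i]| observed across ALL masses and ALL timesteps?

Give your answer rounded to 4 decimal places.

Answer: 2.3750

Derivation:
Step 0: x=[4.0000 10.0000 16.0000 25.0000] v=[2.0000 0.0000 0.0000 0.0000]
Step 1: x=[6.0000 10.0000 17.5000 23.5000] v=[4.0000 0.0000 3.0000 -3.0000]
Step 2: x=[7.0000 10.8750 18.2500 22.0000] v=[2.0000 1.7500 1.5000 -3.0000]
Step 3: x=[6.4375 12.6250 17.1875 21.6250] v=[-1.1250 3.5000 -2.1250 -0.7500]
Step 4: x=[5.7500 13.9688 16.0625 22.0313] v=[-1.3750 2.6875 -2.2500 0.8125]
Step 5: x=[6.2969 13.7813 16.8751 22.4532] v=[1.0938 -0.3751 1.6251 0.8437]
Step 6: x=[7.4376 12.4961 18.9298 23.0860] v=[2.2813 -2.5704 4.1094 1.2656]
Step 7: x=[7.3887 11.5547 19.8458 24.6407] v=[-0.0978 -1.8828 1.8319 3.1094]
Max displacement = 2.3750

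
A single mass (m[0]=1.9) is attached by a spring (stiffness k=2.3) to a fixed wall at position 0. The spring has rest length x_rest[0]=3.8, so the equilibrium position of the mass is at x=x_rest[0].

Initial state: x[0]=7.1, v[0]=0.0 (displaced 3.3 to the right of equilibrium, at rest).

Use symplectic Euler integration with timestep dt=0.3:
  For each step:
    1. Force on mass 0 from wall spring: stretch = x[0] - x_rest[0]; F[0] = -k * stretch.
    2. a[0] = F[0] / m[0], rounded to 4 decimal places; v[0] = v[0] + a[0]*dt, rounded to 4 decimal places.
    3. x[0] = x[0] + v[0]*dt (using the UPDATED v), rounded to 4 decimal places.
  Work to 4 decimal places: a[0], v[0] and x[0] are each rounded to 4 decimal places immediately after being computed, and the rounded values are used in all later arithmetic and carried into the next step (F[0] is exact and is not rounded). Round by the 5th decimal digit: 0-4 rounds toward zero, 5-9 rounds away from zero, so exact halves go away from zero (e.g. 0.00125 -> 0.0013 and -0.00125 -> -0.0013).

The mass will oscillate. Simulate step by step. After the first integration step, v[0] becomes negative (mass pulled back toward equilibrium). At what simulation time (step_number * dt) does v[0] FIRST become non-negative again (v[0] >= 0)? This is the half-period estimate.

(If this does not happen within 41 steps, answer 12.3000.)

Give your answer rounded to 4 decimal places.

Step 0: x=[7.1000] v=[0.0000]
Step 1: x=[6.7405] v=[-1.1984]
Step 2: x=[6.0606] v=[-2.2663]
Step 3: x=[5.1344] v=[-3.0873]
Step 4: x=[4.0628] v=[-3.5719]
Step 5: x=[2.9626] v=[-3.6673]
Step 6: x=[1.9536] v=[-3.3632]
Step 7: x=[1.1458] v=[-2.6927]
Step 8: x=[0.6272] v=[-1.7288]
Step 9: x=[0.4542] v=[-0.5766]
Step 10: x=[0.6458] v=[0.6385]
First v>=0 after going negative at step 10, time=3.0000

Answer: 3.0000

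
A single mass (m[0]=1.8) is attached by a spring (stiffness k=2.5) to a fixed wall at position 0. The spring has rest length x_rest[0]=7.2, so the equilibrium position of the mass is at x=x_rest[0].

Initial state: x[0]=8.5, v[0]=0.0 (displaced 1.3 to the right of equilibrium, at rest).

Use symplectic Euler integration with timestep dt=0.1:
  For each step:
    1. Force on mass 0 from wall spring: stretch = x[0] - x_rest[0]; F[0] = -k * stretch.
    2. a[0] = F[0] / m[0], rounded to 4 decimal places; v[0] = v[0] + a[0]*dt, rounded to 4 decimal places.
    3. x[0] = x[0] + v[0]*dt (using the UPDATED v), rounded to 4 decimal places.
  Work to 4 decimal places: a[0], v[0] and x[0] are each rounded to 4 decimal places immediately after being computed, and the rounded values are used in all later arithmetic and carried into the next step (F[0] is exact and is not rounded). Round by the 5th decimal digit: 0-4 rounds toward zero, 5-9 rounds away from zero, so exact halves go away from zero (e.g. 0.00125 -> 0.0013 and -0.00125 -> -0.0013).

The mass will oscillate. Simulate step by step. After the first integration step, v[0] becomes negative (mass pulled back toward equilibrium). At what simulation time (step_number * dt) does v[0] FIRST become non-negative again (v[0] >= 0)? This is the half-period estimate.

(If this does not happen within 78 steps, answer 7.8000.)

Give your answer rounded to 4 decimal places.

Answer: 2.7000

Derivation:
Step 0: x=[8.5000] v=[0.0000]
Step 1: x=[8.4819] v=[-0.1806]
Step 2: x=[8.4460] v=[-0.3586]
Step 3: x=[8.3928] v=[-0.5317]
Step 4: x=[8.3231] v=[-0.6974]
Step 5: x=[8.2378] v=[-0.8534]
Step 6: x=[8.1381] v=[-0.9975]
Step 7: x=[8.0253] v=[-1.1278]
Step 8: x=[7.9011] v=[-1.2424]
Step 9: x=[7.7671] v=[-1.3398]
Step 10: x=[7.6252] v=[-1.4186]
Step 11: x=[7.4774] v=[-1.4777]
Step 12: x=[7.3258] v=[-1.5162]
Step 13: x=[7.1724] v=[-1.5337]
Step 14: x=[7.0194] v=[-1.5299]
Step 15: x=[6.8689] v=[-1.5048]
Step 16: x=[6.7230] v=[-1.4588]
Step 17: x=[6.5837] v=[-1.3926]
Step 18: x=[6.4530] v=[-1.3070]
Step 19: x=[6.3327] v=[-1.2033]
Step 20: x=[6.2244] v=[-1.0828]
Step 21: x=[6.1297] v=[-0.9473]
Step 22: x=[6.0498] v=[-0.7987]
Step 23: x=[5.9859] v=[-0.6390]
Step 24: x=[5.9389] v=[-0.4704]
Step 25: x=[5.9094] v=[-0.2953]
Step 26: x=[5.8978] v=[-0.1161]
Step 27: x=[5.9043] v=[0.0648]
First v>=0 after going negative at step 27, time=2.7000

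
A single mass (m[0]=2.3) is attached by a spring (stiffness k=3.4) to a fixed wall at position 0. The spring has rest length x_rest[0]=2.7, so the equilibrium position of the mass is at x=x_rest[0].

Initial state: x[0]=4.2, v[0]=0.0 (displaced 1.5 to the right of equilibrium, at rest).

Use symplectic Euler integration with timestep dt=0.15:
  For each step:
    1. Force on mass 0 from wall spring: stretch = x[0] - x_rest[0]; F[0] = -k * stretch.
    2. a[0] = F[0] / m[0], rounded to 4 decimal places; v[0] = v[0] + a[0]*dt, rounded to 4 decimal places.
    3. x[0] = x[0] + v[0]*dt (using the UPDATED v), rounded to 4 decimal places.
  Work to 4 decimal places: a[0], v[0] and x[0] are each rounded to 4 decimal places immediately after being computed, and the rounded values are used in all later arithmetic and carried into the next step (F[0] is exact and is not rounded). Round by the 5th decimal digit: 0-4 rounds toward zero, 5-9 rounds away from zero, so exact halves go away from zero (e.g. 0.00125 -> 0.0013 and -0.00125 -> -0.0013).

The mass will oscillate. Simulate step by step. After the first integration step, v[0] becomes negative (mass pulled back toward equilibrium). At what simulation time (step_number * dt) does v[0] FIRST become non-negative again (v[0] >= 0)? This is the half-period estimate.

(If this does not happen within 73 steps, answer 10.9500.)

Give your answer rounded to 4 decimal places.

Step 0: x=[4.2000] v=[0.0000]
Step 1: x=[4.1501] v=[-0.3326]
Step 2: x=[4.0520] v=[-0.6541]
Step 3: x=[3.9089] v=[-0.9539]
Step 4: x=[3.7256] v=[-1.2220]
Step 5: x=[3.5082] v=[-1.4494]
Step 6: x=[3.2639] v=[-1.6286]
Step 7: x=[3.0009] v=[-1.7536]
Step 8: x=[2.7279] v=[-1.8203]
Step 9: x=[2.4539] v=[-1.8265]
Step 10: x=[2.1881] v=[-1.7719]
Step 11: x=[1.9393] v=[-1.6584]
Step 12: x=[1.7158] v=[-1.4897]
Step 13: x=[1.5251] v=[-1.2715]
Step 14: x=[1.3735] v=[-1.0110]
Step 15: x=[1.2660] v=[-0.7169]
Step 16: x=[1.2062] v=[-0.3989]
Step 17: x=[1.1960] v=[-0.0677]
Step 18: x=[1.2359] v=[0.2658]
First v>=0 after going negative at step 18, time=2.7000

Answer: 2.7000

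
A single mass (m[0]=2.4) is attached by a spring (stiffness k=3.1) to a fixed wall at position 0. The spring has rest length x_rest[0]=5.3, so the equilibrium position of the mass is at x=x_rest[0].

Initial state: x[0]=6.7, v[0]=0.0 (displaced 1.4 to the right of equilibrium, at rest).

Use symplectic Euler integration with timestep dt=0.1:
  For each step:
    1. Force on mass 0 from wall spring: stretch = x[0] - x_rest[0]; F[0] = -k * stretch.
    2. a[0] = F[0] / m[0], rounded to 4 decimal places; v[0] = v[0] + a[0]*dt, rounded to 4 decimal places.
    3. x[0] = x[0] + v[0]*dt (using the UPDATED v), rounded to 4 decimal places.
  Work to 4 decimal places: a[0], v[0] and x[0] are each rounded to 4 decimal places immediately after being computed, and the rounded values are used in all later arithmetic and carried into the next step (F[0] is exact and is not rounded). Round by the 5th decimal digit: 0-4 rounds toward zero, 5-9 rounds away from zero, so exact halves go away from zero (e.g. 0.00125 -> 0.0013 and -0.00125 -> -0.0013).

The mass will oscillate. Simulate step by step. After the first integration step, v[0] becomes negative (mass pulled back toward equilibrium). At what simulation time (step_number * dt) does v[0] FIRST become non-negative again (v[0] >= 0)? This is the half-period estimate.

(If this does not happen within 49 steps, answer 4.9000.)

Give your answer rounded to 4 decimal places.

Answer: 2.8000

Derivation:
Step 0: x=[6.7000] v=[0.0000]
Step 1: x=[6.6819] v=[-0.1808]
Step 2: x=[6.6460] v=[-0.3593]
Step 3: x=[6.5927] v=[-0.5332]
Step 4: x=[6.5227] v=[-0.7002]
Step 5: x=[6.4369] v=[-0.8581]
Step 6: x=[6.3364] v=[-1.0050]
Step 7: x=[6.2225] v=[-1.1389]
Step 8: x=[6.0967] v=[-1.2581]
Step 9: x=[5.9606] v=[-1.3610]
Step 10: x=[5.8160] v=[-1.4463]
Step 11: x=[5.6647] v=[-1.5130]
Step 12: x=[5.5087] v=[-1.5601]
Step 13: x=[5.3500] v=[-1.5871]
Step 14: x=[5.1906] v=[-1.5936]
Step 15: x=[5.0327] v=[-1.5795]
Step 16: x=[4.8782] v=[-1.5450]
Step 17: x=[4.7292] v=[-1.4905]
Step 18: x=[4.5875] v=[-1.4168]
Step 19: x=[4.4550] v=[-1.3248]
Step 20: x=[4.3334] v=[-1.2157]
Step 21: x=[4.2243] v=[-1.0909]
Step 22: x=[4.1291] v=[-0.9520]
Step 23: x=[4.0490] v=[-0.8008]
Step 24: x=[3.9851] v=[-0.6392]
Step 25: x=[3.9382] v=[-0.4694]
Step 26: x=[3.9089] v=[-0.2935]
Step 27: x=[3.8975] v=[-0.1138]
Step 28: x=[3.9042] v=[0.0674]
First v>=0 after going negative at step 28, time=2.8000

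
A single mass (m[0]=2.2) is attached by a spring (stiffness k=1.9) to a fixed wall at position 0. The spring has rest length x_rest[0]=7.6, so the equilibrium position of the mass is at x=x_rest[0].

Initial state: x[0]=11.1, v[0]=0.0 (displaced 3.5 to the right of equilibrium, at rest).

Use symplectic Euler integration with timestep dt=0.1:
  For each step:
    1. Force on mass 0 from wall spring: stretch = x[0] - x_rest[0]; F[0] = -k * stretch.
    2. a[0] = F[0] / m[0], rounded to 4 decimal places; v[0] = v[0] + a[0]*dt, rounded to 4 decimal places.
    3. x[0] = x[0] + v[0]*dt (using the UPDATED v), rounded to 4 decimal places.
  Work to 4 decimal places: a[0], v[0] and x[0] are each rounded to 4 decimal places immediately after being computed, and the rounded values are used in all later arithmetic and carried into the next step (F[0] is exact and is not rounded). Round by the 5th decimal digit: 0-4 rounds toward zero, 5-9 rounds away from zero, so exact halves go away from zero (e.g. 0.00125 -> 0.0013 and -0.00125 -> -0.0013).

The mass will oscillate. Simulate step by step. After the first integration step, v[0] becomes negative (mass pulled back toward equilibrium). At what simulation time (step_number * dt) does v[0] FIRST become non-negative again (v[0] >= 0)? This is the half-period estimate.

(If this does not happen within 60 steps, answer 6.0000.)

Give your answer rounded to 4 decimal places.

Step 0: x=[11.1000] v=[0.0000]
Step 1: x=[11.0698] v=[-0.3023]
Step 2: x=[11.0096] v=[-0.6020]
Step 3: x=[10.9200] v=[-0.8965]
Step 4: x=[10.8017] v=[-1.1832]
Step 5: x=[10.6557] v=[-1.4597]
Step 6: x=[10.4833] v=[-1.7236]
Step 7: x=[10.2860] v=[-1.9726]
Step 8: x=[10.0655] v=[-2.2046]
Step 9: x=[9.8238] v=[-2.4175]
Step 10: x=[9.5628] v=[-2.6096]
Step 11: x=[9.2849] v=[-2.7791]
Step 12: x=[8.9924] v=[-2.9246]
Step 13: x=[8.6879] v=[-3.0449]
Step 14: x=[8.3740] v=[-3.1389]
Step 15: x=[8.0534] v=[-3.2058]
Step 16: x=[7.7289] v=[-3.2450]
Step 17: x=[7.4033] v=[-3.2561]
Step 18: x=[7.0794] v=[-3.2391]
Step 19: x=[6.7600] v=[-3.1941]
Step 20: x=[6.4478] v=[-3.1216]
Step 21: x=[6.1456] v=[-3.0221]
Step 22: x=[5.8560] v=[-2.8965]
Step 23: x=[5.5814] v=[-2.7459]
Step 24: x=[5.3242] v=[-2.5716]
Step 25: x=[5.0867] v=[-2.3751]
Step 26: x=[4.8709] v=[-2.1580]
Step 27: x=[4.6787] v=[-1.9223]
Step 28: x=[4.5117] v=[-1.6700]
Step 29: x=[4.3714] v=[-1.4033]
Step 30: x=[4.2590] v=[-1.1245]
Step 31: x=[4.1754] v=[-0.8360]
Step 32: x=[4.1214] v=[-0.5402]
Step 33: x=[4.0974] v=[-0.2398]
Step 34: x=[4.1037] v=[0.0627]
First v>=0 after going negative at step 34, time=3.4000

Answer: 3.4000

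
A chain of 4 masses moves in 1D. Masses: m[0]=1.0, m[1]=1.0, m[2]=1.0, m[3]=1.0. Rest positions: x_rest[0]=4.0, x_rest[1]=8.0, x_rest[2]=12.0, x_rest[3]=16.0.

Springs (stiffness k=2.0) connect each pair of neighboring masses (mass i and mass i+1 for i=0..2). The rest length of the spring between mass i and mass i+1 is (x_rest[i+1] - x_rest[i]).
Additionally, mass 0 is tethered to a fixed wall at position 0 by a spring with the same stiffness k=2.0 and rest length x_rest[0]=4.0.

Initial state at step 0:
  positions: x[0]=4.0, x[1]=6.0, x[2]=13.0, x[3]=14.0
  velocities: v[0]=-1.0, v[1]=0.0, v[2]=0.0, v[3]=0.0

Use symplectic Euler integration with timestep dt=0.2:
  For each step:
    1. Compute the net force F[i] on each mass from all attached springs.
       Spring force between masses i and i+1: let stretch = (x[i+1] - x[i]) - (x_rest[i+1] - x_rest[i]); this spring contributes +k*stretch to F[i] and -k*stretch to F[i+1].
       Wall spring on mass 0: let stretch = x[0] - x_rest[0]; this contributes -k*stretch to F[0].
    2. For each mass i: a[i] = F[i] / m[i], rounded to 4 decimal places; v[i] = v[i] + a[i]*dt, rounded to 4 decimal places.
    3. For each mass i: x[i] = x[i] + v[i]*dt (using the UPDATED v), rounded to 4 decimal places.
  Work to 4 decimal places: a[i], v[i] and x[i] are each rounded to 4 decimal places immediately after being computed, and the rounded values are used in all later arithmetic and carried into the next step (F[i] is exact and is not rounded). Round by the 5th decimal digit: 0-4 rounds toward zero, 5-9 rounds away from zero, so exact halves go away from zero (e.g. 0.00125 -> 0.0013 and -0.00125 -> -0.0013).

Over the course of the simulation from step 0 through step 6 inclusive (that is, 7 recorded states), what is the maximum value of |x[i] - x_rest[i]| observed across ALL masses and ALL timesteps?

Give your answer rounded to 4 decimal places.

Step 0: x=[4.0000 6.0000 13.0000 14.0000] v=[-1.0000 0.0000 0.0000 0.0000]
Step 1: x=[3.6400 6.4000 12.5200 14.2400] v=[-1.8000 2.0000 -2.4000 1.2000]
Step 2: x=[3.2096 7.0688 11.6880 14.6624] v=[-2.1520 3.3440 -4.1600 2.1120]
Step 3: x=[2.8312 7.7984 10.7244 15.1668] v=[-1.8922 3.6480 -4.8179 2.5222]
Step 4: x=[2.6236 8.3647 9.8821 15.6358] v=[-1.0378 2.8315 -4.2113 2.3452]
Step 5: x=[2.6654 8.5931 9.3787 15.9645] v=[0.2092 1.1420 -2.5168 1.6437]
Step 6: x=[2.9682 8.4101 9.3394 16.0864] v=[1.5141 -0.9148 -0.1967 0.6094]
Max displacement = 2.6606

Answer: 2.6606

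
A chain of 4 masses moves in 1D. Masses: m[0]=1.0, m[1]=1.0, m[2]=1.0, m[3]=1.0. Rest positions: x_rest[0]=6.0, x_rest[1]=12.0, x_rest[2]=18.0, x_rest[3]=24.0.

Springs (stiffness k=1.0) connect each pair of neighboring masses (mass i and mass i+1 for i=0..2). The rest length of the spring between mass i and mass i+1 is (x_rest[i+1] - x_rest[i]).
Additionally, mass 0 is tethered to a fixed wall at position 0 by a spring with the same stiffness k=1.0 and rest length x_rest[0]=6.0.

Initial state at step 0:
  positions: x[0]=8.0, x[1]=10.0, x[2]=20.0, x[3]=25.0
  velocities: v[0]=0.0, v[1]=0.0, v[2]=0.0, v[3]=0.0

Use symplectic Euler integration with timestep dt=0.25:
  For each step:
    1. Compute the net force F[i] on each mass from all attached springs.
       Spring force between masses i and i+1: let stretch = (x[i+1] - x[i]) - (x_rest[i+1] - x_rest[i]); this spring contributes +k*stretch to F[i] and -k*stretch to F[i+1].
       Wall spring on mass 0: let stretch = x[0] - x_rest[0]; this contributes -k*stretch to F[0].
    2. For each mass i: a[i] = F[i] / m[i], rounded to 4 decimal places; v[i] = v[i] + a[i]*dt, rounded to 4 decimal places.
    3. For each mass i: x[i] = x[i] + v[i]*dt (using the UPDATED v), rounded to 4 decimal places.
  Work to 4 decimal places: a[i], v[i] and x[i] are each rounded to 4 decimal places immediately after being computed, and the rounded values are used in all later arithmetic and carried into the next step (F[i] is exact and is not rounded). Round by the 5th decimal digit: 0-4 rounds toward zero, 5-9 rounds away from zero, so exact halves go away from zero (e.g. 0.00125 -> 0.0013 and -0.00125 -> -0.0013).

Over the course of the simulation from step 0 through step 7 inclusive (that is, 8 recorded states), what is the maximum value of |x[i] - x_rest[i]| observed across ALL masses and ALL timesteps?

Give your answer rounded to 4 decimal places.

Answer: 2.8136

Derivation:
Step 0: x=[8.0000 10.0000 20.0000 25.0000] v=[0.0000 0.0000 0.0000 0.0000]
Step 1: x=[7.6250 10.5000 19.6875 25.0625] v=[-1.5000 2.0000 -1.2500 0.2500]
Step 2: x=[6.9531 11.3945 19.1367 25.1641] v=[-2.6875 3.5781 -2.2031 0.4063]
Step 3: x=[6.1243 12.4953 18.4788 25.2640] v=[-3.3154 4.4033 -2.6318 0.3995]
Step 4: x=[5.3109 13.5719 17.8710 25.3148] v=[-3.2537 4.3064 -2.4314 0.2032]
Step 5: x=[4.6819 14.4009 17.4597 25.2754] v=[-2.5162 3.3159 -1.6452 -0.1578]
Step 6: x=[4.3677 14.8136 17.3457 25.1225] v=[-1.2569 1.6509 -0.4560 -0.6117]
Step 7: x=[4.4334 14.7317 17.5595 24.8585] v=[0.2627 -0.3276 0.8552 -1.0559]
Max displacement = 2.8136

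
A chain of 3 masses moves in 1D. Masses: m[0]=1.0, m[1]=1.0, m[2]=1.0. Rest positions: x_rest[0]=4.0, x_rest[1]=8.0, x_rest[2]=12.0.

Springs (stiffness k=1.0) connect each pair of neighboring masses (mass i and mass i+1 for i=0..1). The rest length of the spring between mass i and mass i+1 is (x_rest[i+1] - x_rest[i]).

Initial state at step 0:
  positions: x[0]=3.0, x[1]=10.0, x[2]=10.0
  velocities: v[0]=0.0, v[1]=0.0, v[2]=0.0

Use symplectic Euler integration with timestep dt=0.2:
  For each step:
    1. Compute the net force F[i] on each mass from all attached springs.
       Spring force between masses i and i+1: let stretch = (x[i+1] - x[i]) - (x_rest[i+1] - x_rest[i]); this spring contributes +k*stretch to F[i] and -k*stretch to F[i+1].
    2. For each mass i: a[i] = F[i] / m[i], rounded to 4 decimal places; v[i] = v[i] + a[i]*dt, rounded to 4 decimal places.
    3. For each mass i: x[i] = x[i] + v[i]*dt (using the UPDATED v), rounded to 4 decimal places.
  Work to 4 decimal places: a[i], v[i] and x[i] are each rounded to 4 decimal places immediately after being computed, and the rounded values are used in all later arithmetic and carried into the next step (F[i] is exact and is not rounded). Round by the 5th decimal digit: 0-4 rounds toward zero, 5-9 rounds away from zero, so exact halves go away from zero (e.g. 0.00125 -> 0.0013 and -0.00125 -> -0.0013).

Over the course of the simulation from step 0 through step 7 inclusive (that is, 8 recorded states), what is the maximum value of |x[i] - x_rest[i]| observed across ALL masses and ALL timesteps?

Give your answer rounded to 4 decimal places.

Answer: 2.3771

Derivation:
Step 0: x=[3.0000 10.0000 10.0000] v=[0.0000 0.0000 0.0000]
Step 1: x=[3.1200 9.7200 10.1600] v=[0.6000 -1.4000 0.8000]
Step 2: x=[3.3440 9.1936 10.4624] v=[1.1200 -2.6320 1.5120]
Step 3: x=[3.6420 8.4840 10.8740] v=[1.4899 -3.5482 2.0582]
Step 4: x=[3.9737 7.6763 11.3500] v=[1.6583 -4.0386 2.3802]
Step 5: x=[4.2935 6.8674 11.8391] v=[1.5988 -4.0444 2.4455]
Step 6: x=[4.5562 6.1544 12.2893] v=[1.3136 -3.5648 2.2512]
Step 7: x=[4.7228 5.6229 12.6541] v=[0.8332 -2.6575 1.8242]
Max displacement = 2.3771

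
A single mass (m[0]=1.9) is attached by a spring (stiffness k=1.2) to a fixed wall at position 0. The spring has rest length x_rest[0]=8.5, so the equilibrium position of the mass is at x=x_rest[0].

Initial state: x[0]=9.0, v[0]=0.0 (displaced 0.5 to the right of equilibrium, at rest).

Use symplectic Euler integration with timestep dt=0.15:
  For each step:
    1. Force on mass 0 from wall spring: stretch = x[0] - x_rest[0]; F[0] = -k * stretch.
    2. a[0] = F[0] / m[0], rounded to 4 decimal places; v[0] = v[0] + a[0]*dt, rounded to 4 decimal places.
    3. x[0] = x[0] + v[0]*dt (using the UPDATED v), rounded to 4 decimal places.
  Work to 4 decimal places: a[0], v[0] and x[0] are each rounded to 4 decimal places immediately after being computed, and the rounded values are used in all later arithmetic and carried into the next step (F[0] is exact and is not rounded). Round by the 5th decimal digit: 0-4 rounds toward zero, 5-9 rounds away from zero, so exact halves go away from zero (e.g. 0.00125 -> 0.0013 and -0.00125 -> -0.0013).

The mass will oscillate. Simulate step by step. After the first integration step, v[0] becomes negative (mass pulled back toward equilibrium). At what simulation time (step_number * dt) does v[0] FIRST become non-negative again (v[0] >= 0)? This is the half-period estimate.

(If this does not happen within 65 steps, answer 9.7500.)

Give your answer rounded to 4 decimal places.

Step 0: x=[9.0000] v=[0.0000]
Step 1: x=[8.9929] v=[-0.0474]
Step 2: x=[8.9788] v=[-0.0941]
Step 3: x=[8.9579] v=[-0.1395]
Step 4: x=[8.9305] v=[-0.1829]
Step 5: x=[8.8969] v=[-0.2237]
Step 6: x=[8.8577] v=[-0.2613]
Step 7: x=[8.8134] v=[-0.2952]
Step 8: x=[8.7647] v=[-0.3249]
Step 9: x=[8.7122] v=[-0.3500]
Step 10: x=[8.6567] v=[-0.3701]
Step 11: x=[8.5990] v=[-0.3850]
Step 12: x=[8.5398] v=[-0.3944]
Step 13: x=[8.4801] v=[-0.3982]
Step 14: x=[8.4207] v=[-0.3963]
Step 15: x=[8.3624] v=[-0.3888]
Step 16: x=[8.3060] v=[-0.3758]
Step 17: x=[8.2524] v=[-0.3574]
Step 18: x=[8.2023] v=[-0.3339]
Step 19: x=[8.1564] v=[-0.3057]
Step 20: x=[8.1154] v=[-0.2732]
Step 21: x=[8.0799] v=[-0.2368]
Step 22: x=[8.0504] v=[-0.1970]
Step 23: x=[8.0272] v=[-0.1544]
Step 24: x=[8.0108] v=[-0.1096]
Step 25: x=[8.0013] v=[-0.0633]
Step 26: x=[7.9989] v=[-0.0161]
Step 27: x=[8.0036] v=[0.0314]
First v>=0 after going negative at step 27, time=4.0500

Answer: 4.0500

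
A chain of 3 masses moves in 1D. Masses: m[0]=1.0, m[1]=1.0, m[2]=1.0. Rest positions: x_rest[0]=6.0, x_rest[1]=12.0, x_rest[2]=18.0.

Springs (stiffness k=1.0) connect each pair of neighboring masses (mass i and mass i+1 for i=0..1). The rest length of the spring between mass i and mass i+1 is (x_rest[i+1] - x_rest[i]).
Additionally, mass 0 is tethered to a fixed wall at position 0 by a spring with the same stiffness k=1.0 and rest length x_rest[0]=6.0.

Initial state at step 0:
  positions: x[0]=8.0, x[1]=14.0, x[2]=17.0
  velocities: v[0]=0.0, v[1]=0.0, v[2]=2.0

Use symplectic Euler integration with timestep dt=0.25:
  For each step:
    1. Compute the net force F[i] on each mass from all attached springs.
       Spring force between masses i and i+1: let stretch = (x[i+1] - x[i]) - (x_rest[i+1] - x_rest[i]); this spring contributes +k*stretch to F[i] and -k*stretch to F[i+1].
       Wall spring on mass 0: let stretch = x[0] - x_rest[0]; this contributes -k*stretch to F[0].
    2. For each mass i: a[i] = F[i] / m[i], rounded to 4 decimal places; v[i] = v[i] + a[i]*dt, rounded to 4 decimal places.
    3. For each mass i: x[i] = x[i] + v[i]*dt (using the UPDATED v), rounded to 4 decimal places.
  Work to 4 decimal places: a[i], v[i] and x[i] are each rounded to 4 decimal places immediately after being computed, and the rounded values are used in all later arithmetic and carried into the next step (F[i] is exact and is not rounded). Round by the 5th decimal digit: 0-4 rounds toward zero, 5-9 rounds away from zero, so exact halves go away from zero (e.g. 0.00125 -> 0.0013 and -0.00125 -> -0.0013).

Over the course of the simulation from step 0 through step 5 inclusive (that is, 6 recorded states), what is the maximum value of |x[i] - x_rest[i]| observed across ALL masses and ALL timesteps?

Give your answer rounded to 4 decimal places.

Step 0: x=[8.0000 14.0000 17.0000] v=[0.0000 0.0000 2.0000]
Step 1: x=[7.8750 13.8125 17.6875] v=[-0.5000 -0.7500 2.7500]
Step 2: x=[7.6289 13.4961 18.5078] v=[-0.9844 -1.2656 3.2813]
Step 3: x=[7.2727 13.1262 19.3899] v=[-1.4248 -1.4795 3.5284]
Step 4: x=[6.8278 12.7820 20.2555] v=[-1.7796 -1.3770 3.4625]
Step 5: x=[6.3283 12.5327 21.0290] v=[-1.9980 -0.9972 3.0941]
Max displacement = 3.0290

Answer: 3.0290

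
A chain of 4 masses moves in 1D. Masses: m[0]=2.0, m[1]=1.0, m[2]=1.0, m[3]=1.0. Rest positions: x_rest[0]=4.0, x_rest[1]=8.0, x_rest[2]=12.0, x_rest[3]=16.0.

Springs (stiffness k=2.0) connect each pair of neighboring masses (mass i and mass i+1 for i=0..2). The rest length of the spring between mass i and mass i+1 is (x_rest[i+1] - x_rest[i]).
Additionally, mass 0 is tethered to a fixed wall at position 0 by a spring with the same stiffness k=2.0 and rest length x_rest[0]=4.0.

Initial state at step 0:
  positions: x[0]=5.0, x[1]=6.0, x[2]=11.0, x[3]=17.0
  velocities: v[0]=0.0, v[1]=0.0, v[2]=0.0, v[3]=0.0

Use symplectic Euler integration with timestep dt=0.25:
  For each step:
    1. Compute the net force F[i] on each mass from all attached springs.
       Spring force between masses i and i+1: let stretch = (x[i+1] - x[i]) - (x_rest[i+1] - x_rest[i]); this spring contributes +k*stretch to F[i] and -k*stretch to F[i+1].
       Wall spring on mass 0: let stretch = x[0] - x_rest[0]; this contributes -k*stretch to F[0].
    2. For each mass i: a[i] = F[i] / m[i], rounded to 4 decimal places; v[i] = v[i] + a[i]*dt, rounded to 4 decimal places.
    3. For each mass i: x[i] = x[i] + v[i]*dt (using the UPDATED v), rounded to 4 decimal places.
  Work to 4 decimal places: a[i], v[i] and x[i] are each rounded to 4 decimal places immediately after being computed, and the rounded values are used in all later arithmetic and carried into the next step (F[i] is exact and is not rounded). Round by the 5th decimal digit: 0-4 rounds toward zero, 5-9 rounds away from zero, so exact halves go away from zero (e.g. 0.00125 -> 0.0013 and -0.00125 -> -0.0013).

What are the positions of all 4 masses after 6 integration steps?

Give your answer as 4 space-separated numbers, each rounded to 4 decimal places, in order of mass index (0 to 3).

Step 0: x=[5.0000 6.0000 11.0000 17.0000] v=[0.0000 0.0000 0.0000 0.0000]
Step 1: x=[4.7500 6.5000 11.1250 16.7500] v=[-1.0000 2.0000 0.5000 -1.0000]
Step 2: x=[4.3125 7.3594 11.3750 16.2969] v=[-1.7500 3.4375 1.0000 -1.8125]
Step 3: x=[3.7959 8.3399 11.7383 15.7285] v=[-2.0664 3.9219 1.4532 -2.2735]
Step 4: x=[3.3261 9.1772 12.1756 15.1614] v=[-1.8794 3.3491 1.7491 -2.2686]
Step 5: x=[3.0141 9.6579 12.6113 14.7210] v=[-1.2482 1.9228 1.7428 -1.7615]
Step 6: x=[2.9289 9.6773 12.9416 14.5169] v=[-0.3408 0.0776 1.3210 -0.8164]

Answer: 2.9289 9.6773 12.9416 14.5169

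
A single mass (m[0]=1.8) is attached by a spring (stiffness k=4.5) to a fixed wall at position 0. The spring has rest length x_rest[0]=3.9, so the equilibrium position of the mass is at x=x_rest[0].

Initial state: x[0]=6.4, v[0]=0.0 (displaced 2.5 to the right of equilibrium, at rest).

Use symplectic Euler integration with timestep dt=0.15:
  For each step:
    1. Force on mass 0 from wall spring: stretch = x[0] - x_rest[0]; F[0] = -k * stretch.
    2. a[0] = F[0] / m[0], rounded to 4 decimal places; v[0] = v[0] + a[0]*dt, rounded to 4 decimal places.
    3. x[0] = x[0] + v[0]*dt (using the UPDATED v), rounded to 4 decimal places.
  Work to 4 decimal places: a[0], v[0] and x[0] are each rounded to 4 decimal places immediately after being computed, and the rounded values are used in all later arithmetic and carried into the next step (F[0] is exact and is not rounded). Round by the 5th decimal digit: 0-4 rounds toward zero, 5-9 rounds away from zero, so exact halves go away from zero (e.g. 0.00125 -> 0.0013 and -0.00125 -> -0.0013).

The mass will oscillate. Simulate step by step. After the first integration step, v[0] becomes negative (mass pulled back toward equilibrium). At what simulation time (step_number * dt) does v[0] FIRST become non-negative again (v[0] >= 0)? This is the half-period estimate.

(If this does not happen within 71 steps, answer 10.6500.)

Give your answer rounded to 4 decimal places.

Step 0: x=[6.4000] v=[0.0000]
Step 1: x=[6.2594] v=[-0.9375]
Step 2: x=[5.9861] v=[-1.8223]
Step 3: x=[5.5954] v=[-2.6046]
Step 4: x=[5.1093] v=[-3.2404]
Step 5: x=[4.5552] v=[-3.6939]
Step 6: x=[3.9643] v=[-3.9396]
Step 7: x=[3.3697] v=[-3.9637]
Step 8: x=[2.8050] v=[-3.7648]
Step 9: x=[2.3019] v=[-3.3542]
Step 10: x=[1.8887] v=[-2.7549]
Step 11: x=[1.5886] v=[-2.0007]
Step 12: x=[1.4185] v=[-1.1339]
Step 13: x=[1.3880] v=[-0.2033]
Step 14: x=[1.4988] v=[0.7387]
First v>=0 after going negative at step 14, time=2.1000

Answer: 2.1000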